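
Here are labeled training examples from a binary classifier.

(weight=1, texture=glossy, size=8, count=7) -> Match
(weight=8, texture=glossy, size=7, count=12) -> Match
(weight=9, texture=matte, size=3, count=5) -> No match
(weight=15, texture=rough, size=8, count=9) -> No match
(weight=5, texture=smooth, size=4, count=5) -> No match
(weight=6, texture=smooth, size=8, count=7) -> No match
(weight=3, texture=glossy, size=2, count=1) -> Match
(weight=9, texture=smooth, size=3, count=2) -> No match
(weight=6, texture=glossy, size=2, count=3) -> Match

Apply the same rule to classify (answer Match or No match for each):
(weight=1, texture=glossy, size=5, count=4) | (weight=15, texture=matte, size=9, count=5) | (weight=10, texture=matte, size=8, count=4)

Match, No match, No match

A rule that fits every label: texture is glossy — true of each 'Match' example, false of each 'No match' one.
(weight=1, texture=glossy, size=5, count=4): Match (texture is glossy).
(weight=15, texture=matte, size=9, count=5): No match (texture is matte).
(weight=10, texture=matte, size=8, count=4): No match (texture is matte).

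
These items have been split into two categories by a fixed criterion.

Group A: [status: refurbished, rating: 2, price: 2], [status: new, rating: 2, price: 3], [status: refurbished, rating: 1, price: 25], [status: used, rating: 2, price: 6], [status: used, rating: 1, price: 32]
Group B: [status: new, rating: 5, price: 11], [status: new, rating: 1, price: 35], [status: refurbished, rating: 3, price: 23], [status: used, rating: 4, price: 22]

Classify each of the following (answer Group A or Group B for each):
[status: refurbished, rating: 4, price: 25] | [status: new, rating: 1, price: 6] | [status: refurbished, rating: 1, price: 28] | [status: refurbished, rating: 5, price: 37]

Group B, Group A, Group A, Group B

The common property of the 'Group A' items is: rating ≤ 2 AND price ≤ 32. No 'Group B' item has it.
[status: refurbished, rating: 4, price: 25]: rating = 4, price = 25, fails the rule → Group B. [status: new, rating: 1, price: 6]: rating = 1, price = 6, matches → Group A. [status: refurbished, rating: 1, price: 28]: rating = 1, price = 28, matches → Group A. [status: refurbished, rating: 5, price: 37]: rating = 5, price = 37, fails the rule → Group B.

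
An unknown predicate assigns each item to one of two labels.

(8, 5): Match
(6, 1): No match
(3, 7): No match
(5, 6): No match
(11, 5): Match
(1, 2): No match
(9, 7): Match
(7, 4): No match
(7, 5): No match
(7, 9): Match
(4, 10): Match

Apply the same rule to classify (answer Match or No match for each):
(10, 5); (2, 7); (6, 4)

Match, No match, No match

Rule: sum ≥ 13. This holds for each 'Match' example and fails for each 'No match' one.
(10, 5) → 10+5 = 15 → Match.
(2, 7) → 2+7 = 9 → No match.
(6, 4) → 6+4 = 10 → No match.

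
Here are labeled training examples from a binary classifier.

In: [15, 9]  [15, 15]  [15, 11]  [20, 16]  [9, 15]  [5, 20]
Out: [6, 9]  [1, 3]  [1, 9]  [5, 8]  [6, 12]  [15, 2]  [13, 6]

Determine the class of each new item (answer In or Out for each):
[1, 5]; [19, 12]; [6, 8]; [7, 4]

Out, In, Out, Out

The pattern is that an item is 'In' exactly when: sum ≥ 24.
[1, 5] → 1+5 = 6 → Out.
[19, 12] → 19+12 = 31 → In.
[6, 8] → 6+8 = 14 → Out.
[7, 4] → 7+4 = 11 → Out.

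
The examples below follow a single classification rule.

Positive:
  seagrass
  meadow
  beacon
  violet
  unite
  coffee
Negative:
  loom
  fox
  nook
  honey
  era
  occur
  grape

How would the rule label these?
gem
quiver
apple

The distinguishing property — has ≥ 3 vowels — holds for all the 'Positive' cases and none of the 'Negative' cases.
gem: 1 vowel — doesn't match, so Negative.
quiver: 3 vowels — satisfies this, so Positive.
apple: 2 vowels — doesn't match, so Negative.

Negative, Positive, Negative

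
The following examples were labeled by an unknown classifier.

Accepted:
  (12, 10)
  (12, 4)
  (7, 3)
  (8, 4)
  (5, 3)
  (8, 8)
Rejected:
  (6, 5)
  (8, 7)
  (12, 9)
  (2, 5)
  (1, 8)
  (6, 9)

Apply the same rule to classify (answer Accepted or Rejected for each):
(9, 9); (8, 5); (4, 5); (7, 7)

One predicate separates the groups cleanly: sum is even.
(9, 9) → 9+9 = 18 → Accepted. (8, 5) → 8+5 = 13 → Rejected. (4, 5) → 4+5 = 9 → Rejected. (7, 7) → 7+7 = 14 → Accepted.

Accepted, Rejected, Rejected, Accepted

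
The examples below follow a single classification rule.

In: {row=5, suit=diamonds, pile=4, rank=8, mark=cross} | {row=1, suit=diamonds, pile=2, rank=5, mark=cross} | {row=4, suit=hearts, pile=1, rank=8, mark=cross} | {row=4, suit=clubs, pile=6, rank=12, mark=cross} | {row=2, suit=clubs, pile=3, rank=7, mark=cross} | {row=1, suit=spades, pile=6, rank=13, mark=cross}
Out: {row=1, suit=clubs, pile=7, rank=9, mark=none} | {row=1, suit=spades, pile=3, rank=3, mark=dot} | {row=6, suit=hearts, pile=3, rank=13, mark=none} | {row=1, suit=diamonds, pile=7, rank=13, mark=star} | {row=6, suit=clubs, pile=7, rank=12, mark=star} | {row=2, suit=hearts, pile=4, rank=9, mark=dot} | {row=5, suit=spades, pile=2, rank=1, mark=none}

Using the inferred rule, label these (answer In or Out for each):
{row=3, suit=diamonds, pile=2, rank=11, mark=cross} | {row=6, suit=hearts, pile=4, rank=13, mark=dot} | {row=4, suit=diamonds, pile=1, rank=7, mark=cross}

In, Out, In

The classifier is using: mark is cross.
{row=3, suit=diamonds, pile=2, rank=11, mark=cross}: mark is cross — meets the rule, so In.
{row=6, suit=hearts, pile=4, rank=13, mark=dot}: mark is dot — fails this test, so Out.
{row=4, suit=diamonds, pile=1, rank=7, mark=cross}: mark is cross — meets the rule, so In.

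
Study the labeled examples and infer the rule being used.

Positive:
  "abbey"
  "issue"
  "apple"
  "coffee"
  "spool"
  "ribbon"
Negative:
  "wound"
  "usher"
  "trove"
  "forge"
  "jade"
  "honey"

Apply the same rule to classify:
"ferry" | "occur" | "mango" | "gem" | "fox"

The common property of the 'Positive' items is: has a double letter. No 'Negative' item has it.
"ferry" — 'rr' doubled, hence Positive. "occur" — 'cc' doubled, hence Positive. "mango" — no doubled letter, hence Negative. "gem" — no doubled letter, hence Negative. "fox" — no doubled letter, hence Negative.

Positive, Positive, Negative, Negative, Negative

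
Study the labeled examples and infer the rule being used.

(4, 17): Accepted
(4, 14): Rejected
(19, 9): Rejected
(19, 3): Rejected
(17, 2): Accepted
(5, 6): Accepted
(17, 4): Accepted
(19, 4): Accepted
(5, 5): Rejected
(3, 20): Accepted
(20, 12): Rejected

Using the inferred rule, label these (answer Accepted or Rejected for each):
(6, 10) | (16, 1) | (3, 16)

Looking at the examples, the only property every 'Accepted' case has and every 'Rejected' case lacks is: sum is odd.
(6, 10) — 6+10 = 16, hence Rejected.
(16, 1) — 16+1 = 17, hence Accepted.
(3, 16) — 3+16 = 19, hence Accepted.

Rejected, Accepted, Accepted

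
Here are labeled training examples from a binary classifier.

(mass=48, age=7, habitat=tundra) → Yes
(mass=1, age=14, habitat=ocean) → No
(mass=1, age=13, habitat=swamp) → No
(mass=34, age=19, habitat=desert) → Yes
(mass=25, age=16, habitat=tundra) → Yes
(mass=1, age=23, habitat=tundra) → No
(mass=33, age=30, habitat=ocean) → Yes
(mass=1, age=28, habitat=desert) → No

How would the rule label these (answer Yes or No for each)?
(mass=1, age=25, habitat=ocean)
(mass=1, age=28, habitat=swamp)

The simplest hypothesis consistent with all the labels is: mass ≥ 25.
(mass=1, age=25, habitat=ocean) — mass = 1, hence No. (mass=1, age=28, habitat=swamp) — mass = 1, hence No.

No, No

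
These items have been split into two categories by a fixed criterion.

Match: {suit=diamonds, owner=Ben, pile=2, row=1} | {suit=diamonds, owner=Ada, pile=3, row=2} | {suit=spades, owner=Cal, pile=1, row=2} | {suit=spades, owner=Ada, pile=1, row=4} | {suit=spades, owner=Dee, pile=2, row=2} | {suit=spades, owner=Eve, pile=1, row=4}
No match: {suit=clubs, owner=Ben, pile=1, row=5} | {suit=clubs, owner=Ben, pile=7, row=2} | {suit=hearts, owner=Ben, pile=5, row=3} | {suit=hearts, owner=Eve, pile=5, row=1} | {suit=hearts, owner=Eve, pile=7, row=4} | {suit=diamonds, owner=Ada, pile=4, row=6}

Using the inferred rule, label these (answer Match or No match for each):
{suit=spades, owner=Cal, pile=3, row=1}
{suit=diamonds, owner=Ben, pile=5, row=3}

The classifier is using: pile ≤ 3 AND row ≤ 4.
{suit=spades, owner=Cal, pile=3, row=1}: pile = 3, row = 1, qualifies → Match.
{suit=diamonds, owner=Ben, pile=5, row=3}: pile = 5, row = 3, does not satisfy this → No match.

Match, No match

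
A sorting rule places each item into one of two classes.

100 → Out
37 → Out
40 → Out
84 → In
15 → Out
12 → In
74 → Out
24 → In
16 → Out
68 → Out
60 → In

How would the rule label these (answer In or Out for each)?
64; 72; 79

Out, In, Out

The distinguishing property — multiple of 6 — holds for all the 'In' cases and none of the 'Out' cases.
64: 64 = 6·10 + 4 — does not pass, so Out. 72: 72 = 6·12 — fits, so In. 79: 79 = 6·13 + 1 — does not pass, so Out.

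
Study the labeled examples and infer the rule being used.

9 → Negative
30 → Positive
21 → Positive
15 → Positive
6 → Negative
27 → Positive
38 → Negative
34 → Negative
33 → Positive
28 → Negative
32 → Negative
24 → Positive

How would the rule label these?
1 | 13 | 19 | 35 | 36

Negative, Negative, Negative, Negative, Positive

All 'Positive' examples share one property — multiple of 3 AND at least 15 — and every 'Negative' example lacks it.
Negative: 1, since 1 = 3·0 + 1, 1 < 15. Negative: 13, since 13 = 3·4 + 1, 13 < 15. Negative: 19, since 19 = 3·6 + 1, 19 ≥ 15. Negative: 35, since 35 = 3·11 + 2, 35 ≥ 15. Positive: 36, since 36 = 3·12, 36 ≥ 15.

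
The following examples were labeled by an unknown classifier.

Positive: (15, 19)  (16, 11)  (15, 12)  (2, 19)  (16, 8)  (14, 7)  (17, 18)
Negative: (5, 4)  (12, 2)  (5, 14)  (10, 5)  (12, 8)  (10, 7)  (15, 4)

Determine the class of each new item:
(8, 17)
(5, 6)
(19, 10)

Positive, Negative, Positive

The classifier is using: sum ≥ 21.
(8, 17) — 8+17 = 25, hence Positive. (5, 6) — 5+6 = 11, hence Negative. (19, 10) — 19+10 = 29, hence Positive.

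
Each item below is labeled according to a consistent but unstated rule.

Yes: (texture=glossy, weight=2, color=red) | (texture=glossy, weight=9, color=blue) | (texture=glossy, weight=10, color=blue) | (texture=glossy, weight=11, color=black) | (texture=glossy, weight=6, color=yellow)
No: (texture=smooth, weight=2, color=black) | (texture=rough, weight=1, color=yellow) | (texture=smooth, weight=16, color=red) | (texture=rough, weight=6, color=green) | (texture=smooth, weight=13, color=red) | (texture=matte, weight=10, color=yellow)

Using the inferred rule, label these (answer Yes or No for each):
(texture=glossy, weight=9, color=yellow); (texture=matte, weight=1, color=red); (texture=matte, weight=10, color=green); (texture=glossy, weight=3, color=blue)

Yes, No, No, Yes

The simplest hypothesis consistent with all the labels is: texture is glossy.
(texture=glossy, weight=9, color=yellow): Yes (texture is glossy). (texture=matte, weight=1, color=red): No (texture is matte). (texture=matte, weight=10, color=green): No (texture is matte). (texture=glossy, weight=3, color=blue): Yes (texture is glossy).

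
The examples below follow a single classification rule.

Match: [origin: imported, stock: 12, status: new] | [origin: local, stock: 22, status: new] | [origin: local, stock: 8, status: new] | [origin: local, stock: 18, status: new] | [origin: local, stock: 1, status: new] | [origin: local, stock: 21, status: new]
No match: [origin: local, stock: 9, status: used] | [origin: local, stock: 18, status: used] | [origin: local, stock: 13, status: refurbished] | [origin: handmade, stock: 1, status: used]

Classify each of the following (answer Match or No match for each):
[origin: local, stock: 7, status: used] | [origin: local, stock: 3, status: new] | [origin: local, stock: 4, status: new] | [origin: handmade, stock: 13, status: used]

No match, Match, Match, No match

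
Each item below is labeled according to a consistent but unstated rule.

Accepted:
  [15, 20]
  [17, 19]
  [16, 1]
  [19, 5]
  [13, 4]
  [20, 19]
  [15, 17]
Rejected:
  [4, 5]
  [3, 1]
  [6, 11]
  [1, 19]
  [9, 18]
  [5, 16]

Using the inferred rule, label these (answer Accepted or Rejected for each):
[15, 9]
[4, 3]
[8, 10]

A rule that fits every label: first ≥ 11 — true of each 'Accepted' example, false of each 'Rejected' one.
[15, 9]: first 15 — fits, so Accepted.
[4, 3]: first 4 — doesn't match, so Rejected.
[8, 10]: first 8 — doesn't match, so Rejected.

Accepted, Rejected, Rejected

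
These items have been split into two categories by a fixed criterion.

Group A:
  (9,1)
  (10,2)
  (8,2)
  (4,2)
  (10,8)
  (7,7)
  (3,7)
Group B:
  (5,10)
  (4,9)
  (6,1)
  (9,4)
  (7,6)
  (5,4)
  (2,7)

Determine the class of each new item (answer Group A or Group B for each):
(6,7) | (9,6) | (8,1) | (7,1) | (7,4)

Group B, Group B, Group B, Group A, Group B

A rule that fits every label: sum is even — true of each 'Group A' example, false of each 'Group B' one.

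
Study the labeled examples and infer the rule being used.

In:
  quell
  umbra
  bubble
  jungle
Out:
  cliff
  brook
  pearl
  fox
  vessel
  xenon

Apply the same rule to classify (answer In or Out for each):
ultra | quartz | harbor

In, In, Out

Comparing the two groups points to one rule — contains 'u'.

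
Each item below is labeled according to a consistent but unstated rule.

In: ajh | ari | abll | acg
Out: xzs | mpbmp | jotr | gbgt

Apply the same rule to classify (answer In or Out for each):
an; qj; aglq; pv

In, Out, In, Out

The classifier is using: contains 'a'.
an → has 'a' → In.
qj → no 'a' → Out.
aglq → has 'a' → In.
pv → no 'a' → Out.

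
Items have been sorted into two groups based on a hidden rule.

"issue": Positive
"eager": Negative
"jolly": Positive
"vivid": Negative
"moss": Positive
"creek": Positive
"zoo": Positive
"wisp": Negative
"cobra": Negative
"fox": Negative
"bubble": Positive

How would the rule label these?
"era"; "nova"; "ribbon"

Looking at the examples, the only property every 'Positive' case has and every 'Negative' case lacks is: has a double letter.
"era": no doubled letter, lacks this property → Negative.
"nova": no doubled letter, lacks this property → Negative.
"ribbon": 'bb' doubled, has this property → Positive.

Negative, Negative, Positive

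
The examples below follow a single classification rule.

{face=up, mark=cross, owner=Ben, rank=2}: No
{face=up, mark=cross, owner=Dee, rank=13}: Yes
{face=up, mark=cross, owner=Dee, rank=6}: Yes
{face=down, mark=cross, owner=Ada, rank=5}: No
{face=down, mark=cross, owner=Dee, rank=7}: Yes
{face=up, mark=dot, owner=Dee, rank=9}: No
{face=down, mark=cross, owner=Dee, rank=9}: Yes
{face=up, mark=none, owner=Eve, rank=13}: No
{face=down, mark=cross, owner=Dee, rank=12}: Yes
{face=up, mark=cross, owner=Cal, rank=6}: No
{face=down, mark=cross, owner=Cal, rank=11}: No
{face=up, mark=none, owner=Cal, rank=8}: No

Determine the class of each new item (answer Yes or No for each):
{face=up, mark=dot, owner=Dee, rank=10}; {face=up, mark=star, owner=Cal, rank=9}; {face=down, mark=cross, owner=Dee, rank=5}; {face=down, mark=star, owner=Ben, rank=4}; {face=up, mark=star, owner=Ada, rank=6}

One predicate separates the groups cleanly: mark is cross AND owner is Dee.
{face=up, mark=dot, owner=Dee, rank=10} — mark is dot, owner is Dee, hence No.
{face=up, mark=star, owner=Cal, rank=9} — mark is star, owner is Cal, hence No.
{face=down, mark=cross, owner=Dee, rank=5} — mark is cross, owner is Dee, hence Yes.
{face=down, mark=star, owner=Ben, rank=4} — mark is star, owner is Ben, hence No.
{face=up, mark=star, owner=Ada, rank=6} — mark is star, owner is Ada, hence No.

No, No, Yes, No, No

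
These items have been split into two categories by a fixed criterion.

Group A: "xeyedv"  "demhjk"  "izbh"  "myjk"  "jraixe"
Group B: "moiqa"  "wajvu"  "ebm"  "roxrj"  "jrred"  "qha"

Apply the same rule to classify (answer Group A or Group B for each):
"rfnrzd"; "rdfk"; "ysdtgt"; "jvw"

Looking at the examples, the only property every 'Group A' case has and every 'Group B' case lacks is: even length.
"rfnrzd": Group A (length 6). "rdfk": Group A (length 4). "ysdtgt": Group A (length 6). "jvw": Group B (length 3).

Group A, Group A, Group A, Group B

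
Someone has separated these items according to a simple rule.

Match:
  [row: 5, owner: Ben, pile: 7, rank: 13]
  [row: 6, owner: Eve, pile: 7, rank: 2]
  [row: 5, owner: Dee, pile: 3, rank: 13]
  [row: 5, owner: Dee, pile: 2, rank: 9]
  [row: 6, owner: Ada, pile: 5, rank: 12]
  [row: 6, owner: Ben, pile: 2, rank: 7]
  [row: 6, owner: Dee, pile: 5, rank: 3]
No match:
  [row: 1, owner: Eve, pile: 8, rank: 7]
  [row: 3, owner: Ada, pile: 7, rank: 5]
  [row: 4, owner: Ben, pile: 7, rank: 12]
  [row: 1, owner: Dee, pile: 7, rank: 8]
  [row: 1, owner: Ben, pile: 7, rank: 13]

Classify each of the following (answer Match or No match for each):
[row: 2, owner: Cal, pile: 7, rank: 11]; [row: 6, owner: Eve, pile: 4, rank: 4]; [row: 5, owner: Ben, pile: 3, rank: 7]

No match, Match, Match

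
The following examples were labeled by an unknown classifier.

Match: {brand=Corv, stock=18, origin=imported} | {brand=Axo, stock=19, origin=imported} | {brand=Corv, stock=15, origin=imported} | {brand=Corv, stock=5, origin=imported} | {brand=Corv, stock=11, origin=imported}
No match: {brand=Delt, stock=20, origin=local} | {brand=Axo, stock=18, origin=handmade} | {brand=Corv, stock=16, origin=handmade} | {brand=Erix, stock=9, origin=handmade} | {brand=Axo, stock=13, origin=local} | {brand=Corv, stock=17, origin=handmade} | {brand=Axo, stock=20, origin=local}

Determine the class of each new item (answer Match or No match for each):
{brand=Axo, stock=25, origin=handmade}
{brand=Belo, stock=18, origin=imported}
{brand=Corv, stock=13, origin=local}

No match, Match, No match

Rule: origin is imported. This holds for each 'Match' example and fails for each 'No match' one.
{brand=Axo, stock=25, origin=handmade}: No match (origin is handmade). {brand=Belo, stock=18, origin=imported}: Match (origin is imported). {brand=Corv, stock=13, origin=local}: No match (origin is local).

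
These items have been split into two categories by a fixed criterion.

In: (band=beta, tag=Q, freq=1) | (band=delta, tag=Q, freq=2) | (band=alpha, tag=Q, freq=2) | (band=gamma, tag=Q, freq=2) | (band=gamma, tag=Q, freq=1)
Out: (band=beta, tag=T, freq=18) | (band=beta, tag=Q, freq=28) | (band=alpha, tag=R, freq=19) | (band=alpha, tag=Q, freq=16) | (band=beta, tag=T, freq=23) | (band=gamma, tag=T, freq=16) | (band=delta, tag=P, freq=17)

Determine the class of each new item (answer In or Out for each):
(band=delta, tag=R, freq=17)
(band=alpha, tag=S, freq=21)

Out, Out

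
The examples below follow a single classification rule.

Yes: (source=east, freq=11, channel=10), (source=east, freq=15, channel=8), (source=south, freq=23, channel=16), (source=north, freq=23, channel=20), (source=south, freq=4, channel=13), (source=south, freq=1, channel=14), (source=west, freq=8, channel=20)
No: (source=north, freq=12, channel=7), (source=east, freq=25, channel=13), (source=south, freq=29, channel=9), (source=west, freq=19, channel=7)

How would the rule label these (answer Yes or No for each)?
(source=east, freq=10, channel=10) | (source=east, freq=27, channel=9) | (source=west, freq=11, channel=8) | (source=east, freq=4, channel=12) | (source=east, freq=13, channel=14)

A rule that fits every label: freq ≤ 23 AND channel ≥ 8 — true of each 'Yes' example, false of each 'No' one.
(source=east, freq=10, channel=10): Yes (freq = 10, channel = 10).
(source=east, freq=27, channel=9): No (freq = 27, channel = 9).
(source=west, freq=11, channel=8): Yes (freq = 11, channel = 8).
(source=east, freq=4, channel=12): Yes (freq = 4, channel = 12).
(source=east, freq=13, channel=14): Yes (freq = 13, channel = 14).

Yes, No, Yes, Yes, Yes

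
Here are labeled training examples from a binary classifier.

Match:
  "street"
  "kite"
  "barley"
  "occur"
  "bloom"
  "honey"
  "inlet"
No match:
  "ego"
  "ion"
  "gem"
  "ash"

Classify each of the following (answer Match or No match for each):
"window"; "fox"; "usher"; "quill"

Match, No match, Match, Match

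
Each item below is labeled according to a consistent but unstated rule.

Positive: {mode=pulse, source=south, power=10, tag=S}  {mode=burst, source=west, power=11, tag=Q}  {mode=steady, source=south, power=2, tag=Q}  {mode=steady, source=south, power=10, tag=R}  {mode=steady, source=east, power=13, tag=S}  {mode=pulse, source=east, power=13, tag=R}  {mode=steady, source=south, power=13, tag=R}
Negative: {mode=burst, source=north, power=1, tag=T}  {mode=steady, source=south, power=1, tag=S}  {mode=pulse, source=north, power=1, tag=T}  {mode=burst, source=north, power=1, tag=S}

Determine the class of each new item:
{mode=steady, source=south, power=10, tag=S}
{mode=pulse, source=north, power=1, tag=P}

One predicate separates the groups cleanly: power ≥ 2.

Positive, Negative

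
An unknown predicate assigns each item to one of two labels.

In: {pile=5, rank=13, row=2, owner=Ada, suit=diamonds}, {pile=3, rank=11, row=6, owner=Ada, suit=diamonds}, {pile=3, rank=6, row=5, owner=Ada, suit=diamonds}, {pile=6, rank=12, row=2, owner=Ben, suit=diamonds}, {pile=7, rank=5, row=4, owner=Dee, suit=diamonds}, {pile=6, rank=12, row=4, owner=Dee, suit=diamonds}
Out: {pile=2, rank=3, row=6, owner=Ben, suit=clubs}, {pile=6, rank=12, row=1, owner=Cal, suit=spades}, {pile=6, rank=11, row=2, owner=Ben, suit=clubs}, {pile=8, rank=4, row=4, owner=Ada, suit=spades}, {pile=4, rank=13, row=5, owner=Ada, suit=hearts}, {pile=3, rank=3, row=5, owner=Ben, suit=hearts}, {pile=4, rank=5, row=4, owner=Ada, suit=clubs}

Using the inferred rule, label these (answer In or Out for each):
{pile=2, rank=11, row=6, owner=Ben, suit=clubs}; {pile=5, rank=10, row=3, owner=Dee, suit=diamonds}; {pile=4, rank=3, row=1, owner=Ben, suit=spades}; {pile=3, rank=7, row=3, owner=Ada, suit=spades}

Out, In, Out, Out

One predicate separates the groups cleanly: suit is diamonds.
{pile=2, rank=11, row=6, owner=Ben, suit=clubs} — suit is clubs, hence Out. {pile=5, rank=10, row=3, owner=Dee, suit=diamonds} — suit is diamonds, hence In. {pile=4, rank=3, row=1, owner=Ben, suit=spades} — suit is spades, hence Out. {pile=3, rank=7, row=3, owner=Ada, suit=spades} — suit is spades, hence Out.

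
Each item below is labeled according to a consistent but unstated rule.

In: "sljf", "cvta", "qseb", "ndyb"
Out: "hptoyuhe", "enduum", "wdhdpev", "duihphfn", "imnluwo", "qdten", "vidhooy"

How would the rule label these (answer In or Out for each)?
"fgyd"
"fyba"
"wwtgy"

The rule appears to be: length 4.
In: "fgyd", since length 4.
In: "fyba", since length 4.
Out: "wwtgy", since length 5.

In, In, Out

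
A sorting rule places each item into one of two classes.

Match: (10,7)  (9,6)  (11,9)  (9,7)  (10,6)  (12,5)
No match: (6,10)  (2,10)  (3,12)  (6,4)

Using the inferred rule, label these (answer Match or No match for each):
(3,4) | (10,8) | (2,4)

The distinguishing property — first ≥ 7 — holds for all the 'Match' cases and none of the 'No match' cases.
No match: (3,4), since first 3.
Match: (10,8), since first 10.
No match: (2,4), since first 2.

No match, Match, No match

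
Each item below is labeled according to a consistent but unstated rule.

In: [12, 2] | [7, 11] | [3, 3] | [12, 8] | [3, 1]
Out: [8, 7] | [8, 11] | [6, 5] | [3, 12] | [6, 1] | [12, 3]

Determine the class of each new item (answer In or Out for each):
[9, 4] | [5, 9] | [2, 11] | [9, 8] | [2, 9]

Out, In, Out, Out, Out

Looking at the examples, the only property every 'In' case has and every 'Out' case lacks is: sum is even.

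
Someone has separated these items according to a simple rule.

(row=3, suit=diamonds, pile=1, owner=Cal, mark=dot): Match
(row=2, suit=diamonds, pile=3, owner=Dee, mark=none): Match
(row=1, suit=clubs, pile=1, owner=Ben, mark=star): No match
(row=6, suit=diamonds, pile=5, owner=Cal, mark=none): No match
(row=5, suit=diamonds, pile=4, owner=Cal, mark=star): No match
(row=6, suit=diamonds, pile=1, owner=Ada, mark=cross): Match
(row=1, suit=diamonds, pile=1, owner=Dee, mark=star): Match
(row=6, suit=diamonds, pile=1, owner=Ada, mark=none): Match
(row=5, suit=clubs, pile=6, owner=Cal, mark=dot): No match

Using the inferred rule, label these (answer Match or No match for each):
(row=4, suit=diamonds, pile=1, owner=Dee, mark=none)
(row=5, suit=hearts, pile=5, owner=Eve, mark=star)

One predicate separates the groups cleanly: suit is diamonds AND pile ≤ 3.

Match, No match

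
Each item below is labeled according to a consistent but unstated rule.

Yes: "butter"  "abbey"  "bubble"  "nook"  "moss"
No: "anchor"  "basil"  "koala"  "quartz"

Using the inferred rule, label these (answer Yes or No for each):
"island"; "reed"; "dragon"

No, Yes, No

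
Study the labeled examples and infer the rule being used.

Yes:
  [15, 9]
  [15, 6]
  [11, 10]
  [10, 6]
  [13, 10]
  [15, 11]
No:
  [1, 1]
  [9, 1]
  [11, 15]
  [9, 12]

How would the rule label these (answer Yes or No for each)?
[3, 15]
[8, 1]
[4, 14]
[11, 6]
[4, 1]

No, No, No, Yes, No

'Yes' ⟺ first > second AND sum ≥ 16.
[3, 15]: No (3 < 15, 3+15 = 18). [8, 1]: No (8 > 1, 8+1 = 9). [4, 14]: No (4 < 14, 4+14 = 18). [11, 6]: Yes (11 > 6, 11+6 = 17). [4, 1]: No (4 > 1, 4+1 = 5).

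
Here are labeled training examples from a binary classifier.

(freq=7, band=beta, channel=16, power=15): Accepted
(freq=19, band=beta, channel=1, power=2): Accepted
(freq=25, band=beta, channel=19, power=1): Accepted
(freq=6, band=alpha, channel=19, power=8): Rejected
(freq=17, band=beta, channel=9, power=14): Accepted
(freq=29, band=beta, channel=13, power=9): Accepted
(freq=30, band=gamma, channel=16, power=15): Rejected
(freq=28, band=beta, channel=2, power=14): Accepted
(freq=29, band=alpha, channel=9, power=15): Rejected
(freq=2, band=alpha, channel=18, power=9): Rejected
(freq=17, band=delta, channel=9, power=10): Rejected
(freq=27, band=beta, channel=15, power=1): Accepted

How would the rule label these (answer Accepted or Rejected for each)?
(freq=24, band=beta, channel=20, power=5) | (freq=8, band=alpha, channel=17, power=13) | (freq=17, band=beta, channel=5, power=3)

Accepted, Rejected, Accepted

All 'Accepted' examples share one property — band is beta — and every 'Rejected' example lacks it.
(freq=24, band=beta, channel=20, power=5): Accepted (band is beta). (freq=8, band=alpha, channel=17, power=13): Rejected (band is alpha). (freq=17, band=beta, channel=5, power=3): Accepted (band is beta).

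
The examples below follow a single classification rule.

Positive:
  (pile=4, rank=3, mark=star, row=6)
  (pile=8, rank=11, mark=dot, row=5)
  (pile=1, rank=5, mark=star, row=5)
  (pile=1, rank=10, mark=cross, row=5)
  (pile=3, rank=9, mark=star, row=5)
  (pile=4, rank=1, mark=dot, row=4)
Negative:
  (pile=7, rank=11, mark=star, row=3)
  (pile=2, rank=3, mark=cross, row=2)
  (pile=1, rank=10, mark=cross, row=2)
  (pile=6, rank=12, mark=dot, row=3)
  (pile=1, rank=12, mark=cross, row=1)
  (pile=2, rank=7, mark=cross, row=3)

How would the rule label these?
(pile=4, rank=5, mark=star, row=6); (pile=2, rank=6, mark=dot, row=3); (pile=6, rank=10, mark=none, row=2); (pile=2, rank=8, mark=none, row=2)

Positive, Negative, Negative, Negative

The simplest hypothesis consistent with all the labels is: row ≥ 4.
(pile=4, rank=5, mark=star, row=6) — row = 6, hence Positive.
(pile=2, rank=6, mark=dot, row=3) — row = 3, hence Negative.
(pile=6, rank=10, mark=none, row=2) — row = 2, hence Negative.
(pile=2, rank=8, mark=none, row=2) — row = 2, hence Negative.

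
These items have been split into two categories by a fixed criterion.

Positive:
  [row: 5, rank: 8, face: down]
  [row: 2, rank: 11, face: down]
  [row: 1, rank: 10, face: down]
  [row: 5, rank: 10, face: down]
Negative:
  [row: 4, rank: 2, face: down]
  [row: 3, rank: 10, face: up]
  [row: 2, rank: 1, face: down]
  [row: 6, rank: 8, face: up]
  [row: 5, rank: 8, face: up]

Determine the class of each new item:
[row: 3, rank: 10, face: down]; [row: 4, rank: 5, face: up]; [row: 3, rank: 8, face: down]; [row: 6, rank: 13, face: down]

Positive, Negative, Positive, Positive

The distinguishing property — face is down AND rank ≥ 8 — holds for all the 'Positive' cases and none of the 'Negative' cases.
[row: 3, rank: 10, face: down]: face is down, rank = 10 — has this property, so Positive.
[row: 4, rank: 5, face: up]: face is up, rank = 5 — does not satisfy this, so Negative.
[row: 3, rank: 8, face: down]: face is down, rank = 8 — has this property, so Positive.
[row: 6, rank: 13, face: down]: face is down, rank = 13 — has this property, so Positive.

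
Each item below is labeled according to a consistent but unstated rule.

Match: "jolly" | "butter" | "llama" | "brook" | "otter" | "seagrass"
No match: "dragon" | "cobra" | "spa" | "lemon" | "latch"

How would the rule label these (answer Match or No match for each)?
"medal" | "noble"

No match, No match

The rule appears to be: has a double letter.
"medal" — no doubled letter, hence No match.
"noble" — no doubled letter, hence No match.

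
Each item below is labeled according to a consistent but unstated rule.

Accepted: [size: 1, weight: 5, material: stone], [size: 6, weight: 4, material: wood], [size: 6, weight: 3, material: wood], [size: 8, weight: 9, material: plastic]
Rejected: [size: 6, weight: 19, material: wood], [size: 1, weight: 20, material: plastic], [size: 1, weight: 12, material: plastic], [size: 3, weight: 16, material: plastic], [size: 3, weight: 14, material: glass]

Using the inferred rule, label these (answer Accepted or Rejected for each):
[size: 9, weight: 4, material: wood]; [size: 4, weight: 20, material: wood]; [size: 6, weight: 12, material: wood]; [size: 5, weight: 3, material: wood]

Accepted, Rejected, Rejected, Accepted

All 'Accepted' examples share one property — weight ≤ 9 — and every 'Rejected' example lacks it.
[size: 9, weight: 4, material: wood] — weight = 4, hence Accepted. [size: 4, weight: 20, material: wood] — weight = 20, hence Rejected. [size: 6, weight: 12, material: wood] — weight = 12, hence Rejected. [size: 5, weight: 3, material: wood] — weight = 3, hence Accepted.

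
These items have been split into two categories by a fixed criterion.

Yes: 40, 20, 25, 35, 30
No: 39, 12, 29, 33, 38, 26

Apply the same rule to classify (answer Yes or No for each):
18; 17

'Yes' ⟺ multiple of 5.
18: 18 = 5·3 + 3 — does not fit, so No.
17: 17 = 5·3 + 2 — does not fit, so No.

No, No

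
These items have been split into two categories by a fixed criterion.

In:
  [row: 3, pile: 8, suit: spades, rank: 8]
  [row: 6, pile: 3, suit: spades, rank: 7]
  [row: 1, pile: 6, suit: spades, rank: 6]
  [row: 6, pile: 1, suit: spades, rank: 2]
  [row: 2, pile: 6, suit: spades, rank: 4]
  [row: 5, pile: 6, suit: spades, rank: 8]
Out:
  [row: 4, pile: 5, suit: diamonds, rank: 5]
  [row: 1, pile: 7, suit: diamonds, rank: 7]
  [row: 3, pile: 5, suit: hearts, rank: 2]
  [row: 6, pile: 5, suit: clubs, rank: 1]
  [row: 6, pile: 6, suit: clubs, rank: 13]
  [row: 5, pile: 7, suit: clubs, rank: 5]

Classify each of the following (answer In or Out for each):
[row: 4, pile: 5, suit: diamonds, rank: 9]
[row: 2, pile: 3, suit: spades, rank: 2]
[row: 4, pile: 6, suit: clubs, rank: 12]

Out, In, Out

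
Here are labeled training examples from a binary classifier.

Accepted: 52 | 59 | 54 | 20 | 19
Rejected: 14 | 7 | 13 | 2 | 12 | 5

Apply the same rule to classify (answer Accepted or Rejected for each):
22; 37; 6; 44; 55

Accepted, Accepted, Rejected, Accepted, Accepted

Rule: at least 19. This holds for each 'Accepted' example and fails for each 'Rejected' one.
22: Accepted (22 ≥ 19). 37: Accepted (37 ≥ 19). 6: Rejected (6 < 19). 44: Accepted (44 ≥ 19). 55: Accepted (55 ≥ 19).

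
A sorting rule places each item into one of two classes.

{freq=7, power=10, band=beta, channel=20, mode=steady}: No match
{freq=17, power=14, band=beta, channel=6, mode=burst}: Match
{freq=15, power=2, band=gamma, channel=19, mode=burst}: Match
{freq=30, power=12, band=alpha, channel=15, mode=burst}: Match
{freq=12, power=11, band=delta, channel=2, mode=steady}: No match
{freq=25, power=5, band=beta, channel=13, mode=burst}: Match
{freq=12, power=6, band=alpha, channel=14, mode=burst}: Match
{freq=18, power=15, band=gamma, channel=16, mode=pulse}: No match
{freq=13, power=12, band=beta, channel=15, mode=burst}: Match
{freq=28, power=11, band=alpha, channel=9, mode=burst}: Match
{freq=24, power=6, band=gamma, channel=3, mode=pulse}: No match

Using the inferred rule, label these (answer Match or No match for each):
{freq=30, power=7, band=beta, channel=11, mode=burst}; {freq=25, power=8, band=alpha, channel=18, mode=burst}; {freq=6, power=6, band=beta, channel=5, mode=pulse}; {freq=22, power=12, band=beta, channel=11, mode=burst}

Match, Match, No match, Match

The common property of the 'Match' items is: mode is burst. No 'No match' item has it.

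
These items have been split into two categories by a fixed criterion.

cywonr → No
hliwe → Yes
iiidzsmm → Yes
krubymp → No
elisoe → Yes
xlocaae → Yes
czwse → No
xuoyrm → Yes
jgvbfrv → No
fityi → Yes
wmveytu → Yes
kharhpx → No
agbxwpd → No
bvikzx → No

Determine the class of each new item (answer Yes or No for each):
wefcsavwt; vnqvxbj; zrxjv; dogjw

The classifier is using: has ≥ 2 vowels.
wefcsavwt: 2 vowels, qualifies → Yes.
vnqvxbj: 0 vowels, does not pass → No.
zrxjv: 0 vowels, does not pass → No.
dogjw: 1 vowel, does not pass → No.

Yes, No, No, No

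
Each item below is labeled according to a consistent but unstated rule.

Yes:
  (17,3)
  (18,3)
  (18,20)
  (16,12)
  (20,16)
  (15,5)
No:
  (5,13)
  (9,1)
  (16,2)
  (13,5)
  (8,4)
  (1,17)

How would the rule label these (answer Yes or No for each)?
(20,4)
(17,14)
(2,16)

One predicate separates the groups cleanly: sum ≥ 20.

Yes, Yes, No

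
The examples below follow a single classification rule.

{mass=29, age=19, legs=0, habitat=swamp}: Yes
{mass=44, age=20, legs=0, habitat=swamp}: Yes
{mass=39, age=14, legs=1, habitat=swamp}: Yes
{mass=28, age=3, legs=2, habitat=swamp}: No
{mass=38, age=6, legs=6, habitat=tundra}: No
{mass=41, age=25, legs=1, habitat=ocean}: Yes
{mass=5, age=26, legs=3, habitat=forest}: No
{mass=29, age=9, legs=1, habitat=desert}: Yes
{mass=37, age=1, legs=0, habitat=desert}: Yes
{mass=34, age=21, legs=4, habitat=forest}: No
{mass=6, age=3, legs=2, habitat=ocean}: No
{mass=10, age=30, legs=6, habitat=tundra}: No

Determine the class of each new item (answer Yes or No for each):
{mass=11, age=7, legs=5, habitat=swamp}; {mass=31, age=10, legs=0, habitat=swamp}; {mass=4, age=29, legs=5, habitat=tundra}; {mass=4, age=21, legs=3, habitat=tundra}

A rule that fits every label: legs ≤ 1 — true of each 'Yes' example, false of each 'No' one.
No: {mass=11, age=7, legs=5, habitat=swamp}, since legs = 5. Yes: {mass=31, age=10, legs=0, habitat=swamp}, since legs = 0. No: {mass=4, age=29, legs=5, habitat=tundra}, since legs = 5. No: {mass=4, age=21, legs=3, habitat=tundra}, since legs = 3.

No, Yes, No, No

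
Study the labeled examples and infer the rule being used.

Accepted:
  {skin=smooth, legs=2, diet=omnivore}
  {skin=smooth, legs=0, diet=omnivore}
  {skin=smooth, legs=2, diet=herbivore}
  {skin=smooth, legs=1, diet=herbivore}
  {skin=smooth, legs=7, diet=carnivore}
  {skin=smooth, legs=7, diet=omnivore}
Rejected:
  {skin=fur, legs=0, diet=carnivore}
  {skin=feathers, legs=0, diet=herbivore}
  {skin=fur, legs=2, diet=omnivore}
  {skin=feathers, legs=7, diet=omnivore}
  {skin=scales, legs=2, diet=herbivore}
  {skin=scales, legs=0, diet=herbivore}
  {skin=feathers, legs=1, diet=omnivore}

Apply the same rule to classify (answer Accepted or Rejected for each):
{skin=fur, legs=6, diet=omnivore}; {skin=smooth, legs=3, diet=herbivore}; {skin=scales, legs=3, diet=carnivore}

Comparing the two groups points to one rule — skin is smooth.

Rejected, Accepted, Rejected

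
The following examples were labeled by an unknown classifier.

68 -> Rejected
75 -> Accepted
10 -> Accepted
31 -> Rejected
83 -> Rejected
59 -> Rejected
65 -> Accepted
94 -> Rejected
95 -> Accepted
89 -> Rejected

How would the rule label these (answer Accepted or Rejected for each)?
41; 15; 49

Rejected, Accepted, Rejected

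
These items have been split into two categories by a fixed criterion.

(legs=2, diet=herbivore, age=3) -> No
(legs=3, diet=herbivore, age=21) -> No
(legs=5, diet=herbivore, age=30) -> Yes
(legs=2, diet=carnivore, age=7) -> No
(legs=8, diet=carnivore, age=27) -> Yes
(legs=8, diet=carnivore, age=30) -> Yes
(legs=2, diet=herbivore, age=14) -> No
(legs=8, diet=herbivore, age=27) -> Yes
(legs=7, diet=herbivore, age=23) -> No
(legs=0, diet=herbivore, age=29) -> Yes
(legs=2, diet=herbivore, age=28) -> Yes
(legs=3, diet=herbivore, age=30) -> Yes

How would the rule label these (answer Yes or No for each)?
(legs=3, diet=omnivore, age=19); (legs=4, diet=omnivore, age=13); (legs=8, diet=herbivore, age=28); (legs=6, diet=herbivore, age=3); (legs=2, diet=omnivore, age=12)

All 'Yes' examples share one property — age ≥ 27 — and every 'No' example lacks it.
(legs=3, diet=omnivore, age=19): age = 19, fails the rule → No.
(legs=4, diet=omnivore, age=13): age = 13, fails the rule → No.
(legs=8, diet=herbivore, age=28): age = 28, meets the rule → Yes.
(legs=6, diet=herbivore, age=3): age = 3, fails the rule → No.
(legs=2, diet=omnivore, age=12): age = 12, fails the rule → No.

No, No, Yes, No, No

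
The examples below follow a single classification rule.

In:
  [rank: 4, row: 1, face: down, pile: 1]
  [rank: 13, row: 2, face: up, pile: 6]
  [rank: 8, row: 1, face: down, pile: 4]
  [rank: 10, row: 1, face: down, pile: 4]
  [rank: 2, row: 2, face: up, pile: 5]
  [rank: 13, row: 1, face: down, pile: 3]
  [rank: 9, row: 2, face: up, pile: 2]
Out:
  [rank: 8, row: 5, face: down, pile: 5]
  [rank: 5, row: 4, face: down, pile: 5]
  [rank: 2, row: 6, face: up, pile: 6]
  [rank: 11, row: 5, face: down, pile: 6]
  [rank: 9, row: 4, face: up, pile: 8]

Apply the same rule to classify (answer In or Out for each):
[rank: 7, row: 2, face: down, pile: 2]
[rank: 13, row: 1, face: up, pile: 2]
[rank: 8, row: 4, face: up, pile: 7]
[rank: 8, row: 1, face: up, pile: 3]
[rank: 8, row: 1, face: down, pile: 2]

A rule that fits every label: row ≤ 2 — true of each 'In' example, false of each 'Out' one.
[rank: 7, row: 2, face: down, pile: 2]: row = 2, qualifies → In.
[rank: 13, row: 1, face: up, pile: 2]: row = 1, qualifies → In.
[rank: 8, row: 4, face: up, pile: 7]: row = 4, lacks this property → Out.
[rank: 8, row: 1, face: up, pile: 3]: row = 1, qualifies → In.
[rank: 8, row: 1, face: down, pile: 2]: row = 1, qualifies → In.

In, In, Out, In, In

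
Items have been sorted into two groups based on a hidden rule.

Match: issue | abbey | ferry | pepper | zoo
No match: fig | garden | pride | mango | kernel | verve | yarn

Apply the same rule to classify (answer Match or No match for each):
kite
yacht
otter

Every 'Match' example satisfies: has a double letter. None of the 'No match' examples do.

No match, No match, Match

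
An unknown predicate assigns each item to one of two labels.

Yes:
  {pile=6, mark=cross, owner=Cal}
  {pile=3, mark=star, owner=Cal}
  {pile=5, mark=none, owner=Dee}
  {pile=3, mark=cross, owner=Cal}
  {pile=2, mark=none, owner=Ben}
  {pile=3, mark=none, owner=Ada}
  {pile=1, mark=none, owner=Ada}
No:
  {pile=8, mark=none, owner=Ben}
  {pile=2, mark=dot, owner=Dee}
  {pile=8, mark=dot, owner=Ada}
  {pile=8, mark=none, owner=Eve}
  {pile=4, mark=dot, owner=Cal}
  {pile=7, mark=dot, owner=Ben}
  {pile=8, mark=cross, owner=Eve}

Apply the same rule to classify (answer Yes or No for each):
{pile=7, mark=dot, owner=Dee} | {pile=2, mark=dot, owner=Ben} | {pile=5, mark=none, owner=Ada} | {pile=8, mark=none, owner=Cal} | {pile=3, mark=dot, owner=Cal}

No, No, Yes, No, No

The simplest hypothesis consistent with all the labels is: mark is not dot AND pile ≤ 6.
{pile=7, mark=dot, owner=Dee} → mark is dot, pile = 7 → No.
{pile=2, mark=dot, owner=Ben} → mark is dot, pile = 2 → No.
{pile=5, mark=none, owner=Ada} → mark is none, pile = 5 → Yes.
{pile=8, mark=none, owner=Cal} → mark is none, pile = 8 → No.
{pile=3, mark=dot, owner=Cal} → mark is dot, pile = 3 → No.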